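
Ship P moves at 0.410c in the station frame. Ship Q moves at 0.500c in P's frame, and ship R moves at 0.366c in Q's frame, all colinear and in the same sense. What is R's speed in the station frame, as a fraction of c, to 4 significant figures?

Compose boost 2: (0.500 + 0.410)/(1 + 0.500×0.410) = 0.9100/1.20500 = 0.755187
Compose boost 3: (0.366 + 0.755187)/(1 + 0.366×0.755187) = 1.12119/1.27640 = 0.8784

u ≈ 0.8784c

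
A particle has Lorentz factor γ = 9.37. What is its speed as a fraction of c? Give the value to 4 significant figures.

β ≈ 0.9943

β = √(1 − 1/γ²) = √(1 − 1/9.37²) = √(0.988610) = 0.9943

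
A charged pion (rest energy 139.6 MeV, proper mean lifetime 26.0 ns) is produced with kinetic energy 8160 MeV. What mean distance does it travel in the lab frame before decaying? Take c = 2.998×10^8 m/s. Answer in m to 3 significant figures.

γ = 1 + K/(m₀c²) = 1 + 8160/139.6 = 59.453
β = √(1 − 1/γ²) = 0.99986
Dilated lifetime: γτ₀ = 59.453 × 26.0 ns = 1545.8 ns
d = βc·γτ₀ = 0.99986 × (2.998×10^8 m/s) × 1.5458×10^-6 s = 463 m

d ≈ 463 m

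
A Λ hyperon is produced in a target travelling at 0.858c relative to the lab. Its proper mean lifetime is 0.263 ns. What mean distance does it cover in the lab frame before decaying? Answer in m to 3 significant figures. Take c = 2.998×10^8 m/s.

γ = 1/√(1 − 0.858²) = 1.9469
Dilated lifetime: Δt = γτ₀ = 1.9469 × 0.263 ns = 0.51202 ns
d = vΔt = 0.858c × 0.51202 ns = 2.5723×10^8 m/s × 5.1202×10^-10 s = 0.132 m

d ≈ 0.132 m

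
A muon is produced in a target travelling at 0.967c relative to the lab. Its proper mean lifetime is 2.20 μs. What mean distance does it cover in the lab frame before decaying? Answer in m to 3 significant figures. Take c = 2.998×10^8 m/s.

γ = 1/√(1 − 0.967²) = 3.9250
Dilated lifetime: Δt = γτ₀ = 3.9250 × 2.20 μs = 8.6350 μs
d = vΔt = 0.967c × 8.6350 μs = 2.8991×10^8 m/s × 8.6350×10^-6 s = 2500 m

d ≈ 2500 m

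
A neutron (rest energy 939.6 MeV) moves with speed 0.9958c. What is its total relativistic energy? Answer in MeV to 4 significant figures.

γ = 1/√(1 − 0.9958²) = 10.9224
E = γm₀c² = 10.9224 × 939.6 MeV = 10260 MeV

E ≈ 10260 MeV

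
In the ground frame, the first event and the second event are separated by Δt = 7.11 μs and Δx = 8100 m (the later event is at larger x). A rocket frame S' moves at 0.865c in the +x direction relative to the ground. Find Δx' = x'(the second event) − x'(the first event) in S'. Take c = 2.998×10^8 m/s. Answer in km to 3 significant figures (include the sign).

γ = 1/√(1 − 0.865²) = 1.9929
Δx' = γ(Δx − vΔt) = 1.9929 × (8100 m − 0.865×(2.998×10^8 m/s)×7.11×10^-6 s)
= 1.9929 × (6256.2 m) = 12.5 km

Δx' ≈ 12.5 km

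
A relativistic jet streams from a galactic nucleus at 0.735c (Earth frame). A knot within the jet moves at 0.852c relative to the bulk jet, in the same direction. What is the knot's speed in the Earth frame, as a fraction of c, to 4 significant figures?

u ≈ 0.9759c

Relativistic velocity addition: u = (u' + v)/(1 + u'v/c²)
= (0.852 + 0.735)/(1 + 0.852×0.735) = 1.587/1.62622 = 0.9759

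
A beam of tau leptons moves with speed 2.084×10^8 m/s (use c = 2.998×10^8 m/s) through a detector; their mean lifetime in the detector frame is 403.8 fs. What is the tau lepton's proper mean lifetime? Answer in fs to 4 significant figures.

τ₀ ≈ 290.3 fs

β = v/c = 2.084×10^8 / 2.998×10^8 = 0.695130
γ = 1/√(1 − 0.695130²) = 1.39105
Proper time: τ₀ = Δt/γ = 403.8/1.39105 = 290.3 fs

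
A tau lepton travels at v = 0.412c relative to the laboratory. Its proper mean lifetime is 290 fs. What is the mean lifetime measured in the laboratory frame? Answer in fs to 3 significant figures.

Δt ≈ 318 fs

γ = 1/√(1 − 0.412²) = 1.0975
Time dilation: Δt = γτ₀ = 1.0975 × 290 fs = 318 fs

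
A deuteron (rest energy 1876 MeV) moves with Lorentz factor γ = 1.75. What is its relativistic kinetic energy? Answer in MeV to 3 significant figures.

K ≈ 1410 MeV

γ = 1.75 (given)
K = (γ − 1)m₀c² = (1.75 − 1) × 1876 MeV = 0.75000 × 1876 MeV = 1410 MeV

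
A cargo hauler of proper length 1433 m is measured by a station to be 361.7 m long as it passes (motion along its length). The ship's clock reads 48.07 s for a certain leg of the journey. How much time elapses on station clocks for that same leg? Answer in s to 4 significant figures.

Length contraction ⇒ γ = L₀/L = 1433/361.7 = 3.96185
Time dilation: Δt = γτ₀ = 3.96185 × 48.07 s = 190.4 s

Δt ≈ 190.4 s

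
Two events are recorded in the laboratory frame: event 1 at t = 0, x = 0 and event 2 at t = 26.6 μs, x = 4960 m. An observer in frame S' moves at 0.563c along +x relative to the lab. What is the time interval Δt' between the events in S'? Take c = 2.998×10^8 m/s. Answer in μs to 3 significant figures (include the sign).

γ = 1/√(1 − 0.563²) = 1.2100
Δt' = γ(Δt − vΔx/c²) = 1.2100 × (26.6 μs − 0.563×4960 m / (2.998×10^8 m/s))
= 1.2100 × (17.286 μs) = 20.9 μs

Δt' ≈ 20.9 μs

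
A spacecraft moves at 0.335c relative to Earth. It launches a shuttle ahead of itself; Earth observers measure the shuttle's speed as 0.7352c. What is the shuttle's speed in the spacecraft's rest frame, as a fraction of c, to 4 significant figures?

u' ≈ 0.5310c

Inverse velocity addition: u' = (u − v)/(1 − uv/c²)
= (0.7352 − 0.335)/(1 − 0.7352×0.335) = 0.4002/0.753708 = 0.5310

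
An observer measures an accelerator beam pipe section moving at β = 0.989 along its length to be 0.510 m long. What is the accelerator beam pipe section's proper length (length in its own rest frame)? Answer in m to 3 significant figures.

L₀ ≈ 3.45 m

γ = 1/√(1 − 0.989²) = 6.7606
L₀ = γL = 6.7606 × 0.510 = 3.45 m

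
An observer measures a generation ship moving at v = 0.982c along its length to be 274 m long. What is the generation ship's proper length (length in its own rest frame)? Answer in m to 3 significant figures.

γ = 1/√(1 − 0.982²) = 5.2943
L₀ = γL = 5.2943 × 274 = 1450 m

L₀ ≈ 1450 m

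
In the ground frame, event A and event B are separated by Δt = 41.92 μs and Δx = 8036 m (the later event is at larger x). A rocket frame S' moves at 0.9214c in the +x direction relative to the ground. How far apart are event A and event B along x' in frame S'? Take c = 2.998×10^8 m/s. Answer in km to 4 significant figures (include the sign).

Δx' ≈ -9.119 km

γ = 1/√(1 − 0.9214²) = 2.57324
Δx' = γ(Δx − vΔt) = 2.57324 × (8036 m − 0.9214×(2.998×10^8 m/s)×41.92×10^-6 s)
= 2.57324 × (-3543.80 m) = -9.119 km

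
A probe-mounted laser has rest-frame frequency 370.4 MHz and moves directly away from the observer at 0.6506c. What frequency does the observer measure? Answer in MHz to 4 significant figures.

f_obs ≈ 170.4 MHz

Relativistic Doppler: f_obs = f_src √((1−β)/(1+β))
= 370.4 × √(0.349400/1.65060) = 370.4 × 0.460088 = 170.4 MHz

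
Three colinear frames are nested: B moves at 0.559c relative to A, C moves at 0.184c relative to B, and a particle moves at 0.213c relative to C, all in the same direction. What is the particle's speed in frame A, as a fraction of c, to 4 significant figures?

Compose boost 2: (0.184 + 0.559)/(1 + 0.184×0.559) = 0.7430/1.10286 = 0.673705
Compose boost 3: (0.213 + 0.673705)/(1 + 0.213×0.673705) = 0.886705/1.14350 = 0.7754

u ≈ 0.7754c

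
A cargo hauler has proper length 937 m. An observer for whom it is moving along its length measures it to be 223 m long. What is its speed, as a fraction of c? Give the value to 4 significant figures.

β ≈ 0.9713

γ = L₀/L = 937/223 = 4.20179
β = √(1 − 1/γ²) = 0.9713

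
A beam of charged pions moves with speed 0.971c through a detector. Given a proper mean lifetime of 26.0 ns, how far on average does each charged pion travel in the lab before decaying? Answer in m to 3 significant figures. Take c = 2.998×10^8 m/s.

d ≈ 31.7 m

γ = 1/√(1 − 0.971²) = 4.1827
Dilated lifetime: Δt = γτ₀ = 4.1827 × 26.0 ns = 108.75 ns
d = vΔt = 0.971c × 108.75 ns = 2.9111×10^8 m/s × 1.0875×10^-7 s = 31.7 m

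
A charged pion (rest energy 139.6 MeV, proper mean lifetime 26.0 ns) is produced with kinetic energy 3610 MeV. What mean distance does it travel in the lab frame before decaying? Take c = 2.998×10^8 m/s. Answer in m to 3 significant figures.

γ = 1 + K/(m₀c²) = 1 + 3610/139.6 = 26.860
β = √(1 − 1/γ²) = 0.99931
Dilated lifetime: γτ₀ = 26.860 × 26.0 ns = 698.35 ns
d = βc·γτ₀ = 0.99931 × (2.998×10^8 m/s) × 6.9835×10^-7 s = 209 m

d ≈ 209 m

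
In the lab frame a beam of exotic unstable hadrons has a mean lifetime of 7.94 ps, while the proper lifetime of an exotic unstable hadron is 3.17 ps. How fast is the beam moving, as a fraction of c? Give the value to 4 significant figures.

γ = Δt/τ₀ = 7.94/3.17 = 2.50473
β = √(1 − 1/γ²) = √(1 − 1/2.50473²) = 0.9168

β ≈ 0.9168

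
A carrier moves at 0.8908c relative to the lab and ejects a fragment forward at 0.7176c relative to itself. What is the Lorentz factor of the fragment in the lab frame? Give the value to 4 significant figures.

u_lab = (0.7176 + 0.8908)/(1 + 0.7176×0.8908) = 1.6084/1.639238 = 0.9811876
γ = 1/√(1 − 0.9811876²) = 5.180

γ ≈ 5.180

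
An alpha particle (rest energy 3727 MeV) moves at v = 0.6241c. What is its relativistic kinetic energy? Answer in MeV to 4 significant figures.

γ = 1/√(1 − 0.6241²) = 1.27985
K = (γ − 1)m₀c² = (1.27985 − 1) × 3727 MeV = 0.279845 × 3727 MeV = 1043 MeV

K ≈ 1043 MeV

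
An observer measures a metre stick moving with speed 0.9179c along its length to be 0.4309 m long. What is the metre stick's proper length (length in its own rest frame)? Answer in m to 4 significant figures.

γ = 1/√(1 − 0.9179²) = 2.52009
L₀ = γL = 2.52009 × 0.4309 = 1.086 m

L₀ ≈ 1.086 m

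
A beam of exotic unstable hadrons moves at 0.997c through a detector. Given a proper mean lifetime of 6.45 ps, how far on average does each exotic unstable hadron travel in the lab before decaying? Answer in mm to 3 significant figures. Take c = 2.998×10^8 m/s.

γ = 1/√(1 − 0.997²) = 12.920
Dilated lifetime: Δt = γτ₀ = 12.920 × 6.45 ps = 83.332 ps
d = vΔt = 0.997c × 83.332 ps = 2.9890×10^8 m/s × 8.3332×10^-11 s = 24.9 mm

d ≈ 24.9 mm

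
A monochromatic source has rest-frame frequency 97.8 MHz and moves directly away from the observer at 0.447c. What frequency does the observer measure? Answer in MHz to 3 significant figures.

Relativistic Doppler: f_obs = f_src √((1−β)/(1+β))
= 97.8 × √(0.55300/1.4470) = 97.8 × 0.61820 = 60.5 MHz

f_obs ≈ 60.5 MHz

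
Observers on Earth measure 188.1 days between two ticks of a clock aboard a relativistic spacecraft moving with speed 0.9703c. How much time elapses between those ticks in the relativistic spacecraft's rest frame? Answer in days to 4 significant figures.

τ₀ ≈ 45.50 days

γ = 1/√(1 − 0.9703²) = 4.13386
Proper time: τ₀ = Δt/γ = 188.1/4.13386 = 45.50 days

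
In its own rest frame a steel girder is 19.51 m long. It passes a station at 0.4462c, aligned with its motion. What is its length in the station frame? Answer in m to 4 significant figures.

L ≈ 17.46 m

γ = 1/√(1 − 0.4462²) = 1.11740
Length contraction: L = L₀/γ = 19.51/1.11740 = 17.46 m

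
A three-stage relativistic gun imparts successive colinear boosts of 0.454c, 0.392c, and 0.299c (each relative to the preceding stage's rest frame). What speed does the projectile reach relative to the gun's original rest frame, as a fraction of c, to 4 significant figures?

Compose boost 2: (0.392 + 0.454)/(1 + 0.392×0.454) = 0.8460/1.17797 = 0.718186
Compose boost 3: (0.299 + 0.718186)/(1 + 0.299×0.718186) = 1.01719/1.21474 = 0.8374

u ≈ 0.8374c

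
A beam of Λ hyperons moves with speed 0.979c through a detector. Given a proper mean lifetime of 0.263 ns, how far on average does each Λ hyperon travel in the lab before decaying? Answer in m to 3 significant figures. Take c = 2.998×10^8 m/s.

γ = 1/√(1 − 0.979²) = 4.9053
Dilated lifetime: Δt = γτ₀ = 4.9053 × 0.263 ns = 1.2901 ns
d = vΔt = 0.979c × 1.2901 ns = 2.9350×10^8 m/s × 1.2901×10^-9 s = 0.379 m

d ≈ 0.379 m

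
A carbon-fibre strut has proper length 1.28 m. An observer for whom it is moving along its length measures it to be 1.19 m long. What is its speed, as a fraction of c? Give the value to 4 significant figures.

β ≈ 0.3683

γ = L₀/L = 1.28/1.19 = 1.07563
β = √(1 − 1/γ²) = 0.3683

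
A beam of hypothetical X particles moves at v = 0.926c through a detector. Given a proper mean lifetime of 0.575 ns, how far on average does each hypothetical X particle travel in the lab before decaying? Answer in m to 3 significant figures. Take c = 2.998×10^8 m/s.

γ = 1/√(1 − 0.926²) = 2.6488
Dilated lifetime: Δt = γτ₀ = 2.6488 × 0.575 ns = 1.5231 ns
d = vΔt = 0.926c × 1.5231 ns = 2.7761×10^8 m/s × 1.5231×10^-9 s = 0.423 m

d ≈ 0.423 m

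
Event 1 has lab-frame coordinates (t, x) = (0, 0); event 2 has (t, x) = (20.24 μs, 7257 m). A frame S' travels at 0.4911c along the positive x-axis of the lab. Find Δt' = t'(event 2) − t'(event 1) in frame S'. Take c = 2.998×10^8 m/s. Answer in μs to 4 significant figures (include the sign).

γ = 1/√(1 − 0.4911²) = 1.14797
Δt' = γ(Δt − vΔx/c²) = 1.14797 × (20.24 μs − 0.4911×7257 m / (2.998×10^8 m/s))
= 1.14797 × (8.35237 μs) = 9.588 μs

Δt' ≈ 9.588 μs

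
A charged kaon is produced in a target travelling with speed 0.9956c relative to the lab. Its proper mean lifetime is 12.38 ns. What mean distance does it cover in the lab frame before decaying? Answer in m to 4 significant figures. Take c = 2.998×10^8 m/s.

γ = 1/√(1 − 0.9956²) = 10.6718
Dilated lifetime: Δt = γτ₀ = 10.6718 × 12.38 ns = 132.117 ns
d = vΔt = 0.9956c × 132.117 ns = 2.98481×10^8 m/s × 1.32117×10^-7 s = 39.43 m

d ≈ 39.43 m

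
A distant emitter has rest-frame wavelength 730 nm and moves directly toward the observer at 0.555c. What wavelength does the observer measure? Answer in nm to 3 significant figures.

λ_obs ≈ 391 nm

Relativistic Doppler: λ_obs = λ_src √((1−β)/(1+β))
= 730 × √(0.44500/1.5550) = 730 × 0.53495 = 391 nm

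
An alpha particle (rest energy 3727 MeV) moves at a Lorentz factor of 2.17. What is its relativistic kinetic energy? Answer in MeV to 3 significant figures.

γ = 2.17 (given)
K = (γ − 1)m₀c² = (2.17 − 1) × 3727 MeV = 1.1700 × 3727 MeV = 4360 MeV

K ≈ 4360 MeV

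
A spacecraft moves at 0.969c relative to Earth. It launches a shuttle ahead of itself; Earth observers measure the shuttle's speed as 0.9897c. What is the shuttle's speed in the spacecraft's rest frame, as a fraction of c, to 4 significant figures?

Inverse velocity addition: u' = (u − v)/(1 − uv/c²)
= (0.9897 − 0.969)/(1 − 0.9897×0.969) = 0.02070/0.0409807 = 0.5051

u' ≈ 0.5051c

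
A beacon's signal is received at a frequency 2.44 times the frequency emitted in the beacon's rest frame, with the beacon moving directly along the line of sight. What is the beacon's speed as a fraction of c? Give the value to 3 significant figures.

f_obs/f_src = √((1+β)/(1−β)) = 2.44  ⇒  (1+β)/(1−β) = 5.9536
β = |1 − D²|/(1 + D²) = |1 − 5.9536|/(1 + 5.9536) = 0.712

β ≈ 0.712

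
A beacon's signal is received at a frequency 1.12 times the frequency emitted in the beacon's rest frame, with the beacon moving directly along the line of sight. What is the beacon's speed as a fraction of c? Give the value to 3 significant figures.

β ≈ 0.113

f_obs/f_src = √((1+β)/(1−β)) = 1.12  ⇒  (1+β)/(1−β) = 1.2544
β = |1 − D²|/(1 + D²) = |1 − 1.2544|/(1 + 1.2544) = 0.113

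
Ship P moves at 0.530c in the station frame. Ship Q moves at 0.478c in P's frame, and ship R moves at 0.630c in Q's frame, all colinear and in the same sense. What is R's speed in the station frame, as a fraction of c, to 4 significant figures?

u ≈ 0.9519c

Compose boost 2: (0.478 + 0.530)/(1 + 0.478×0.530) = 1.008/1.25334 = 0.804251
Compose boost 3: (0.630 + 0.804251)/(1 + 0.630×0.804251) = 1.43425/1.50668 = 0.9519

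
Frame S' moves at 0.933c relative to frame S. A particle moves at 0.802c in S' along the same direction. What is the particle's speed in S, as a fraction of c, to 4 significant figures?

Relativistic velocity addition: u = (u' + v)/(1 + u'v/c²)
= (0.802 + 0.933)/(1 + 0.802×0.933) = 1.735/1.74827 = 0.9924

u ≈ 0.9924c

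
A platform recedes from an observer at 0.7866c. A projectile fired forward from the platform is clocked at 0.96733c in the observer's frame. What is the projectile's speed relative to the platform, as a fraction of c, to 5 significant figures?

Inverse velocity addition: u' = (u − v)/(1 − uv/c²)
= (0.96733 − 0.7866)/(1 − 0.96733×0.7866) = 0.18073/0.2390982 = 0.75588

u' ≈ 0.75588c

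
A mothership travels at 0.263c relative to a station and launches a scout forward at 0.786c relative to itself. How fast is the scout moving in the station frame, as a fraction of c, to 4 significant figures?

u ≈ 0.8693c

Compose boost 2: (0.786 + 0.263)/(1 + 0.786×0.263) = 1.049/1.20672 = 0.8693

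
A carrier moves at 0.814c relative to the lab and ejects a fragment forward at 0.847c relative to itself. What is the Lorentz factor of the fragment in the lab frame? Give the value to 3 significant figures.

γ ≈ 5.47

u_lab = (0.847 + 0.814)/(1 + 0.847×0.814) = 1.661/1.68946 = 0.983156
γ = 1/√(1 − 0.983156²) = 5.47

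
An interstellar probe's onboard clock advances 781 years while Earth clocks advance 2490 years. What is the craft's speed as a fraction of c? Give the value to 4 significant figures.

γ = Δt/τ₀ = 2490/781 = 3.18822
β = √(1 − 1/γ²) = √(1 − 1/3.18822²) = 0.9495

β ≈ 0.9495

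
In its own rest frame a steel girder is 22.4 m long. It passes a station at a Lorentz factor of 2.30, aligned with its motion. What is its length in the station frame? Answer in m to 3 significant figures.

γ = 2.30 (given)
Length contraction: L = L₀/γ = 22.4/2.30 = 9.74 m

L ≈ 9.74 m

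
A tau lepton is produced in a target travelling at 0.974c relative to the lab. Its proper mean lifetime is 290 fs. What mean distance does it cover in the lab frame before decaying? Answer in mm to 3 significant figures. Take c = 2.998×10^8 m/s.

d ≈ 0.374 mm

γ = 1/√(1 − 0.974²) = 4.4141
Dilated lifetime: Δt = γτ₀ = 4.4141 × 290 fs = 1280.1 fs
d = vΔt = 0.974c × 1280.1 fs = 2.9201×10^8 m/s × 1.2801×10^-12 s = 0.374 mm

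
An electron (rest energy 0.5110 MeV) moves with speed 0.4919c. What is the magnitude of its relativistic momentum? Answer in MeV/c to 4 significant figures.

p ≈ 0.2887 MeV/c

γ = 1/√(1 − 0.4919²) = 1.14856
p = γβm₀c = 1.14856 × 0.4919 × 0.5110 MeV/c = 0.2887 MeV/c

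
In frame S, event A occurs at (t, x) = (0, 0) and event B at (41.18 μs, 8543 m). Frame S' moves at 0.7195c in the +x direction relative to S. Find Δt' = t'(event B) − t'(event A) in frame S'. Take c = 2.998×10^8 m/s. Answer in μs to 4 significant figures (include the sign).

Δt' ≈ 29.77 μs

γ = 1/√(1 − 0.7195²) = 1.43990
Δt' = γ(Δt − vΔx/c²) = 1.43990 × (41.18 μs − 0.7195×8543 m / (2.998×10^8 m/s))
= 1.43990 × (20.6774 μs) = 29.77 μs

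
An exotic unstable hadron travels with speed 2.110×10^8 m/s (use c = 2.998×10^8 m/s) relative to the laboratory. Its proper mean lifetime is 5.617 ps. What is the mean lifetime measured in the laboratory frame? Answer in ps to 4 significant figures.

Δt ≈ 7.907 ps

β = v/c = 2.110×10^8 / 2.998×10^8 = 0.703803
γ = 1/√(1 − 0.703803²) = 1.40767
Time dilation: Δt = γτ₀ = 1.40767 × 5.617 ps = 7.907 ps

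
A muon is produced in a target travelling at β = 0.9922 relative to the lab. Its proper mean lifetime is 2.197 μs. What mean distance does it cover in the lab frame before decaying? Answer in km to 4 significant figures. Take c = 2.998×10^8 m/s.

γ = 1/√(1 − 0.9922²) = 8.02207
Dilated lifetime: Δt = γτ₀ = 8.02207 × 2.197 μs = 17.6245 μs
d = vΔt = 0.9922c × 17.6245 μs = 2.97462×10^8 m/s × 1.76245×10^-5 s = 5.243 km

d ≈ 5.243 km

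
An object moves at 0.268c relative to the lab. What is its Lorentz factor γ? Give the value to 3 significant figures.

γ ≈ 1.04

γ = 1/√(1 − β²) = 1/√(1 − 0.268²) = 1/√(0.92818) = 1.04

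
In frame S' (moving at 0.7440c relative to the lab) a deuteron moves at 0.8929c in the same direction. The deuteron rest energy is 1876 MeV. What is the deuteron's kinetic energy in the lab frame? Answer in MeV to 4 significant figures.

u_lab = (0.8929 + 0.7440)/(1 + 0.8929×0.7440) = 0.9835262
γ = 1/√(1 − 0.9835262²) = 5.53203
K = (γ − 1)m₀c² = (5.53203 − 1) × 1876 = 4.53203 × 1876 = 8502 MeV

K ≈ 8502 MeV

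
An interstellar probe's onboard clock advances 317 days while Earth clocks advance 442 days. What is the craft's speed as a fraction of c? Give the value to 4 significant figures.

β ≈ 0.6969

γ = Δt/τ₀ = 442/317 = 1.39432
β = √(1 − 1/γ²) = √(1 − 1/1.39432²) = 0.6969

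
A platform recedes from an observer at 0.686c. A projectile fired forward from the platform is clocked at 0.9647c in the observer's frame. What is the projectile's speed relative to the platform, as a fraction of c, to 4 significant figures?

u' ≈ 0.8240c

Inverse velocity addition: u' = (u − v)/(1 − uv/c²)
= (0.9647 − 0.686)/(1 − 0.9647×0.686) = 0.2787/0.338216 = 0.8240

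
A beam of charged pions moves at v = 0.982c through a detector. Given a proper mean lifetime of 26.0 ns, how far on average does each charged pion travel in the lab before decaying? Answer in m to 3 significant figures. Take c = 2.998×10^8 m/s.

γ = 1/√(1 − 0.982²) = 5.2943
Dilated lifetime: Δt = γτ₀ = 5.2943 × 26.0 ns = 137.65 ns
d = vΔt = 0.982c × 137.65 ns = 2.9440×10^8 m/s × 1.3765×10^-7 s = 40.5 m

d ≈ 40.5 m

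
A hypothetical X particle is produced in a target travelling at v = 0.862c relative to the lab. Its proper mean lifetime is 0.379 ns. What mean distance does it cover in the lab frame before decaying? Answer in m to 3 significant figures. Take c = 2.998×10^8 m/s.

d ≈ 0.193 m

γ = 1/√(1 − 0.862²) = 1.9727
Dilated lifetime: Δt = γτ₀ = 1.9727 × 0.379 ns = 0.74767 ns
d = vΔt = 0.862c × 0.74767 ns = 2.5843×10^8 m/s × 7.4767×10^-10 s = 0.193 m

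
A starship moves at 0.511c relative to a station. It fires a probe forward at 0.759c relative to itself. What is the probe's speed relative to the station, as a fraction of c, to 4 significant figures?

u ≈ 0.9151c

Relativistic velocity addition: u = (u' + v)/(1 + u'v/c²)
= (0.759 + 0.511)/(1 + 0.759×0.511) = 1.270/1.38785 = 0.9151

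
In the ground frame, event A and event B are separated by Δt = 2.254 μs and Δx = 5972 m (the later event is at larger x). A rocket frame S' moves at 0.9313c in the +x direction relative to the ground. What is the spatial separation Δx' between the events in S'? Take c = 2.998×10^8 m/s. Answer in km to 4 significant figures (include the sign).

γ = 1/√(1 − 0.9313²) = 2.74534
Δx' = γ(Δx − vΔt) = 2.74534 × (5972 m − 0.9313×(2.998×10^8 m/s)×2.254×10^-6 s)
= 2.74534 × (5342.67 m) = 14.67 km

Δx' ≈ 14.67 km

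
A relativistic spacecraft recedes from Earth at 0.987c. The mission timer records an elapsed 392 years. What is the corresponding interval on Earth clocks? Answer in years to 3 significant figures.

γ = 1/√(1 − 0.987²) = 6.2220
Time dilation: Δt = γτ₀ = 6.2220 × 392 years = 2440 years

Δt ≈ 2440 years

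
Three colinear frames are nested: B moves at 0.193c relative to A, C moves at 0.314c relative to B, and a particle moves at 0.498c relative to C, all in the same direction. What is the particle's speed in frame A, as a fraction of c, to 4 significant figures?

u ≈ 0.7884c

Compose boost 2: (0.314 + 0.193)/(1 + 0.314×0.193) = 0.5070/1.06060 = 0.478030
Compose boost 3: (0.498 + 0.478030)/(1 + 0.498×0.478030) = 0.976030/1.23806 = 0.7884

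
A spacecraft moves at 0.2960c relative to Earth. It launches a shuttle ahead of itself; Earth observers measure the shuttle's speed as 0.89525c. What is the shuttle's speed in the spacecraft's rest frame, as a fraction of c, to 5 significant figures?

Inverse velocity addition: u' = (u − v)/(1 − uv/c²)
= (0.89525 − 0.2960)/(1 − 0.89525×0.2960) = 0.59925/0.7350060 = 0.81530

u' ≈ 0.81530c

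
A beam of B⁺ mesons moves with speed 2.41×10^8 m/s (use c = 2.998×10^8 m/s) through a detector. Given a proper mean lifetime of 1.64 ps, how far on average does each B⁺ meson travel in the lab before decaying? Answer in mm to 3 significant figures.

β = v/c = 2.41×10^8 / 2.998×10^8 = 0.80387
γ = 1/√(1 − 0.80387²) = 1.6812
Dilated lifetime: Δt = γτ₀ = 1.6812 × 1.64 ps = 2.7572 ps
d = vΔt = 0.80387c × 2.7572 ps = 2.4100×10^8 m/s × 2.7572×10^-12 s = 0.664 mm

d ≈ 0.664 mm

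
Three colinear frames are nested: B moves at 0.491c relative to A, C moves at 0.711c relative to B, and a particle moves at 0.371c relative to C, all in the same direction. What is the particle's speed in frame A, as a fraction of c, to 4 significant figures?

u ≈ 0.9485c

Compose boost 2: (0.711 + 0.491)/(1 + 0.711×0.491) = 1.202/1.34910 = 0.890964
Compose boost 3: (0.371 + 0.890964)/(1 + 0.371×0.890964) = 1.26196/1.33055 = 0.9485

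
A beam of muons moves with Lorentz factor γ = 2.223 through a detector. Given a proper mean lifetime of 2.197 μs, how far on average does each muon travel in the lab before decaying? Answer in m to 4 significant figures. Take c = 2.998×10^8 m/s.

β = √(1 − 1/γ²) = √(1 − 1/2.223²) = 0.893108
Dilated lifetime: Δt = γτ₀ = 2.223 × 2.197 μs = 4.88393 μs
d = vΔt = 0.893108c × 4.88393 μs = 2.67754×10^8 m/s × 4.88393×10^-6 s = 1308 m

d ≈ 1308 m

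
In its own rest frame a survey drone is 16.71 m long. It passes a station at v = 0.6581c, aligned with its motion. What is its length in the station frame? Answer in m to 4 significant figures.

γ = 1/√(1 − 0.6581²) = 1.32814
Length contraction: L = L₀/γ = 16.71/1.32814 = 12.58 m

L ≈ 12.58 m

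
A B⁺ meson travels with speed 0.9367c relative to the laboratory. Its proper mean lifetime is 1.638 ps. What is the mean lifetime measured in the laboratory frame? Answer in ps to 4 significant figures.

γ = 1/√(1 − 0.9367²) = 2.85606
Time dilation: Δt = γτ₀ = 2.85606 × 1.638 ps = 4.678 ps

Δt ≈ 4.678 ps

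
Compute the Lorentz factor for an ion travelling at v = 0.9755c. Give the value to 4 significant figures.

γ ≈ 4.545

γ = 1/√(1 − β²) = 1/√(1 − 0.9755²) = 1/√(0.0483997) = 4.545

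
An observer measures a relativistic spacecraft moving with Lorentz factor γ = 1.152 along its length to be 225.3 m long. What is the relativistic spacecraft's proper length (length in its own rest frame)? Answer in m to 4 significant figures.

L₀ ≈ 259.5 m

γ = 1.152 (given)
L₀ = γL = 1.152 × 225.3 = 259.5 m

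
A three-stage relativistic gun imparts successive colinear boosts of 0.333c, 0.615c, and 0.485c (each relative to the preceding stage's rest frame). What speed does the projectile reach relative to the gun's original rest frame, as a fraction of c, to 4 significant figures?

Compose boost 2: (0.615 + 0.333)/(1 + 0.615×0.333) = 0.9480/1.20480 = 0.786856
Compose boost 3: (0.485 + 0.786856)/(1 + 0.485×0.786856) = 1.27186/1.38163 = 0.9206

u ≈ 0.9206c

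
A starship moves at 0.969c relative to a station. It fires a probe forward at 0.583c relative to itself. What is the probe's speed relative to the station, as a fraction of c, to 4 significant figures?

u ≈ 0.9917c

Relativistic velocity addition: u = (u' + v)/(1 + u'v/c²)
= (0.583 + 0.969)/(1 + 0.583×0.969) = 1.552/1.56493 = 0.9917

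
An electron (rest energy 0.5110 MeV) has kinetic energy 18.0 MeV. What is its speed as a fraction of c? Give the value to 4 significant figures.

β ≈ 0.9996

γ = 1 + K/(m₀c²) = 1 + 18.0/0.5110 = 36.2250
β = √(1 − 1/γ²) = 0.9996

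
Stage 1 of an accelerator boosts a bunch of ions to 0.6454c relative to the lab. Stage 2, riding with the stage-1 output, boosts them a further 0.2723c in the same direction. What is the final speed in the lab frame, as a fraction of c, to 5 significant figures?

u ≈ 0.78053c

Compose boost 2: (0.2723 + 0.6454)/(1 + 0.2723×0.6454) = 0.91770/1.175742 = 0.78053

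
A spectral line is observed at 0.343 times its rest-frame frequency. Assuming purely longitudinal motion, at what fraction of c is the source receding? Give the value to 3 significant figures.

f_obs/f_src = √((1−β)/(1+β)) = 0.343  ⇒  (1−β)/(1+β) = 0.11765
β = |1 − D²|/(1 + D²) = |1 − 0.11765|/(1 + 0.11765) = 0.789

β ≈ 0.789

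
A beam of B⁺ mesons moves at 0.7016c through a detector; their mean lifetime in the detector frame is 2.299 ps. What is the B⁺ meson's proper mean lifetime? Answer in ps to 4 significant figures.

γ = 1/√(1 − 0.7016²) = 1.40337
Proper time: τ₀ = Δt/γ = 2.299/1.40337 = 1.638 ps

τ₀ ≈ 1.638 ps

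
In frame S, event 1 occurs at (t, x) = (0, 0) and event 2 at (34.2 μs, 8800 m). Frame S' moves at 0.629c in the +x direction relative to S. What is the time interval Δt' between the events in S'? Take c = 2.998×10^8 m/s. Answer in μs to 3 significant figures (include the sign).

γ = 1/√(1 − 0.629²) = 1.2863
Δt' = γ(Δt − vΔx/c²) = 1.2863 × (34.2 μs − 0.629×8800 m / (2.998×10^8 m/s))
= 1.2863 × (15.737 μs) = 20.2 μs

Δt' ≈ 20.2 μs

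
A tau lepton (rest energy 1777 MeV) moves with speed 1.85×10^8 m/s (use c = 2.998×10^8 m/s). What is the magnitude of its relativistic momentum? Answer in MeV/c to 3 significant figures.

β = v/c = 1.85×10^8 / 2.998×10^8 = 0.61708
γ = 1/√(1 − 0.61708²) = 1.2708
p = γβm₀c = 1.2708 × 0.61708 × 1777 MeV/c = 1390 MeV/c

p ≈ 1390 MeV/c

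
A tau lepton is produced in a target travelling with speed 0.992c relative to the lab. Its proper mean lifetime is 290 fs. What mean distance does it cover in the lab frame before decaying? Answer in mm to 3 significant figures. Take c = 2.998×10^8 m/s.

d ≈ 0.683 mm

γ = 1/√(1 − 0.992²) = 7.9216
Dilated lifetime: Δt = γτ₀ = 7.9216 × 290 fs = 2297.3 fs
d = vΔt = 0.992c × 2297.3 fs = 2.9740×10^8 m/s × 2.2973×10^-12 s = 0.683 mm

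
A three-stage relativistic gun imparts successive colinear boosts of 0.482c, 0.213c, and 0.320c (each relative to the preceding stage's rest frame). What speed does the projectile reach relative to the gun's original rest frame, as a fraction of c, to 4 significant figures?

u ≈ 0.7908c

Compose boost 2: (0.213 + 0.482)/(1 + 0.213×0.482) = 0.6950/1.10267 = 0.630291
Compose boost 3: (0.320 + 0.630291)/(1 + 0.320×0.630291) = 0.950291/1.20169 = 0.7908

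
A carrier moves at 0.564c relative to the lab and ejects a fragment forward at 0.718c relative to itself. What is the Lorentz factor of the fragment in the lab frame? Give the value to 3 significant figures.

γ ≈ 2.44

u_lab = (0.718 + 0.564)/(1 + 0.718×0.564) = 1.282/1.40495 = 0.912487
γ = 1/√(1 − 0.912487²) = 2.44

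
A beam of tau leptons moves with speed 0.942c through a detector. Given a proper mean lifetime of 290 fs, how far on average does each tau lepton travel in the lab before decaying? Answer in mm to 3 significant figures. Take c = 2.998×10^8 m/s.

γ = 1/√(1 − 0.942²) = 2.9796
Dilated lifetime: Δt = γτ₀ = 2.9796 × 290 fs = 864.09 fs
d = vΔt = 0.942c × 864.09 fs = 2.8241×10^8 m/s × 8.6409×10^-13 s = 0.244 mm

d ≈ 0.244 mm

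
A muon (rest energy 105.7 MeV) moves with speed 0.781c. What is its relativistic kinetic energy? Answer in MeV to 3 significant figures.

K ≈ 63.5 MeV

γ = 1/√(1 − 0.781²) = 1.6012
K = (γ − 1)m₀c² = (1.6012 − 1) × 105.7 MeV = 0.60120 × 105.7 MeV = 63.5 MeV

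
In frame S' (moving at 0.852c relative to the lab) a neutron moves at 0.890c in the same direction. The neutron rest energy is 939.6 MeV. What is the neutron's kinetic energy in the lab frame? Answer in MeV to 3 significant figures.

K ≈ 5980 MeV

u_lab = (0.890 + 0.852)/(1 + 0.890×0.852) = 0.990741
γ = 1/√(1 − 0.990741²) = 7.3656
K = (γ − 1)m₀c² = (7.3656 − 1) × 939.6 = 6.3656 × 939.6 = 5980 MeV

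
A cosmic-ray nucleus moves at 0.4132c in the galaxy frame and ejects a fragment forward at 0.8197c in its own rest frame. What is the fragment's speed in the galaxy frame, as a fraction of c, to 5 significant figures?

u ≈ 0.92097c

Compose boost 2: (0.8197 + 0.4132)/(1 + 0.8197×0.4132) = 1.2329/1.338700 = 0.92097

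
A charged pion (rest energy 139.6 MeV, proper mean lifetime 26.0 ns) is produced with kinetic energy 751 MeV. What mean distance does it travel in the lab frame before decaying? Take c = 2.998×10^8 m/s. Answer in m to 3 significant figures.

d ≈ 49.1 m

γ = 1 + K/(m₀c²) = 1 + 751/139.6 = 6.3797
β = √(1 − 1/γ²) = 0.98764
Dilated lifetime: γτ₀ = 6.3797 × 26.0 ns = 165.87 ns
d = βc·γτ₀ = 0.98764 × (2.998×10^8 m/s) × 1.6587×10^-7 s = 49.1 m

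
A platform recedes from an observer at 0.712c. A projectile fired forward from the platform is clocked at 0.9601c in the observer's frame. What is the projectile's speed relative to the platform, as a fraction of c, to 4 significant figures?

Inverse velocity addition: u' = (u − v)/(1 − uv/c²)
= (0.9601 − 0.712)/(1 − 0.9601×0.712) = 0.2481/0.316409 = 0.7841

u' ≈ 0.7841c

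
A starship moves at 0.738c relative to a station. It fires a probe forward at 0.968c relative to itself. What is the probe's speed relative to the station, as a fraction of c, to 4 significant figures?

Relativistic velocity addition: u = (u' + v)/(1 + u'v/c²)
= (0.968 + 0.738)/(1 + 0.968×0.738) = 1.706/1.71438 = 0.9951

u ≈ 0.9951c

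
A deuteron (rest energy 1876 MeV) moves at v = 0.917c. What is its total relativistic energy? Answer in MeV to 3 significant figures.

γ = 1/√(1 − 0.917²) = 2.5070
E = γm₀c² = 2.5070 × 1876 MeV = 4700 MeV

E ≈ 4700 MeV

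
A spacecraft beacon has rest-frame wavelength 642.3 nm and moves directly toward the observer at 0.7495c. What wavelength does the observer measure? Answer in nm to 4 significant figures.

λ_obs ≈ 243.0 nm

Relativistic Doppler: λ_obs = λ_src √((1−β)/(1+β))
= 642.3 × √(0.250500/1.74950) = 642.3 × 0.378396 = 243.0 nm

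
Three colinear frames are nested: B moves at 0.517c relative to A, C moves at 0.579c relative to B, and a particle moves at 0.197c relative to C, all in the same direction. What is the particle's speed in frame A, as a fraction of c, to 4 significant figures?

u ≈ 0.8922c

Compose boost 2: (0.579 + 0.517)/(1 + 0.579×0.517) = 1.096/1.29934 = 0.843503
Compose boost 3: (0.197 + 0.843503)/(1 + 0.197×0.843503) = 1.04050/1.16617 = 0.8922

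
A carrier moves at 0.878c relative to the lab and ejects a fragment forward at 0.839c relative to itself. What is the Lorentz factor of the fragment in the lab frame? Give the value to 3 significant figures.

γ ≈ 6.67

u_lab = (0.839 + 0.878)/(1 + 0.839×0.878) = 1.717/1.73664 = 0.988690
γ = 1/√(1 − 0.988690²) = 6.67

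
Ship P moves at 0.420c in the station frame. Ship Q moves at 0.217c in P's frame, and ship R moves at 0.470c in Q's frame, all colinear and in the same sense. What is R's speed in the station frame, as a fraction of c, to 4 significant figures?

Compose boost 2: (0.217 + 0.420)/(1 + 0.217×0.420) = 0.6370/1.09114 = 0.583793
Compose boost 3: (0.470 + 0.583793)/(1 + 0.470×0.583793) = 1.05379/1.27438 = 0.8269

u ≈ 0.8269c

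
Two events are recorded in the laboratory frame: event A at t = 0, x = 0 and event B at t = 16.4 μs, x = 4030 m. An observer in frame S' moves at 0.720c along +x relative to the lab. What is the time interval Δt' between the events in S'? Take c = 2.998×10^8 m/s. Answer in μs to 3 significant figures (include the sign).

γ = 1/√(1 − 0.720²) = 1.4410
Δt' = γ(Δt − vΔx/c²) = 1.4410 × (16.4 μs − 0.720×4030 m / (2.998×10^8 m/s))
= 1.4410 × (6.7215 μs) = 9.69 μs

Δt' ≈ 9.69 μs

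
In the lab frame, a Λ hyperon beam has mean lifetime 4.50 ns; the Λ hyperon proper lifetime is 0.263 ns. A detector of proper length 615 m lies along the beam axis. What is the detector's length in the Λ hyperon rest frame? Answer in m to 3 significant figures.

L ≈ 35.9 m

Time dilation ⇒ γ = Δt/τ₀ = 4.50/0.263 = 17.110
Length contraction: L = L₀/γ = 615/17.110 = 35.9 m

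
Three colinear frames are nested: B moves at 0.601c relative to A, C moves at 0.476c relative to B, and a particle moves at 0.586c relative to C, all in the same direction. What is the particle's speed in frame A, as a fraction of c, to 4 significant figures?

u ≈ 0.9549c

Compose boost 2: (0.476 + 0.601)/(1 + 0.476×0.601) = 1.077/1.28608 = 0.837431
Compose boost 3: (0.586 + 0.837431)/(1 + 0.586×0.837431) = 1.42343/1.49073 = 0.9549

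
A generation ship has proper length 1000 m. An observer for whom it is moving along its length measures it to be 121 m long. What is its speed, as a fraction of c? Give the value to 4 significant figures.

β ≈ 0.9927

γ = L₀/L = 1000/121 = 8.26446
β = √(1 − 1/γ²) = 0.9927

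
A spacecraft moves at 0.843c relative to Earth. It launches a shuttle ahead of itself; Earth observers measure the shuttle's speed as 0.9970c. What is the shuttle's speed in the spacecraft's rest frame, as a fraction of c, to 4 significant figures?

Inverse velocity addition: u' = (u − v)/(1 − uv/c²)
= (0.9970 − 0.843)/(1 − 0.9970×0.843) = 0.1540/0.159529 = 0.9653

u' ≈ 0.9653c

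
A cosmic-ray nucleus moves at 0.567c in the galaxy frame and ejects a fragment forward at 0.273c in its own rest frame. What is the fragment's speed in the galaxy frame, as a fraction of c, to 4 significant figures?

u ≈ 0.7274c

Compose boost 2: (0.273 + 0.567)/(1 + 0.273×0.567) = 0.8400/1.15479 = 0.7274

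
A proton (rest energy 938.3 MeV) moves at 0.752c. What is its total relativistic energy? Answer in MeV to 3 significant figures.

γ = 1/√(1 − 0.752²) = 1.5171
E = γm₀c² = 1.5171 × 938.3 MeV = 1420 MeV

E ≈ 1420 MeV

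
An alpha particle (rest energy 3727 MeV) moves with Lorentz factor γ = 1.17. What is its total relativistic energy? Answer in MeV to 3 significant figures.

E ≈ 4360 MeV

γ = 1.17 (given)
E = γm₀c² = 1.17 × 3727 MeV = 4360 MeV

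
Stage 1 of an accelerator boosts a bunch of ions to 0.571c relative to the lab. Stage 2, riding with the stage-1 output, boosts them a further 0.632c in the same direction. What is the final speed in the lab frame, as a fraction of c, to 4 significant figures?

u ≈ 0.8840c

Compose boost 2: (0.632 + 0.571)/(1 + 0.632×0.571) = 1.203/1.36087 = 0.8840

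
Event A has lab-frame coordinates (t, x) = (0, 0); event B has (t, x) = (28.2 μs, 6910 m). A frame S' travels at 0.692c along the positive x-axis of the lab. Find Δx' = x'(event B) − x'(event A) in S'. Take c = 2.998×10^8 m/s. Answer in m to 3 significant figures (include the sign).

Δx' ≈ 1470 m

γ = 1/√(1 − 0.692²) = 1.3852
Δx' = γ(Δx − vΔt) = 1.3852 × (6910 m − 0.692×(2.998×10^8 m/s)×28.2×10^-6 s)
= 1.3852 × (1059.6 m) = 1470 m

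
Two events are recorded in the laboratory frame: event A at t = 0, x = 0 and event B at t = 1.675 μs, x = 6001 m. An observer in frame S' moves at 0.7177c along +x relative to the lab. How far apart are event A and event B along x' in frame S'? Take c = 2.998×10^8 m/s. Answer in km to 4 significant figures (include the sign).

γ = 1/√(1 − 0.7177²) = 1.43605
Δx' = γ(Δx − vΔt) = 1.43605 × (6001 m − 0.7177×(2.998×10^8 m/s)×1.675×10^-6 s)
= 1.43605 × (5640.60 m) = 8.100 km

Δx' ≈ 8.100 km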